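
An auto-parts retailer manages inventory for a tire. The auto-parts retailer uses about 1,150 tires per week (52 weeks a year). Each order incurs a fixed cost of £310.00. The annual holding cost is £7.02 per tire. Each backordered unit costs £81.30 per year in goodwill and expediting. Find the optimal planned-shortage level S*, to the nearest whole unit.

Annual demand D = 1,150 × 52 = 59,800.
With planned backorders, Q* = √(2DS/H) · √((H+B)/B).
√(2DS/H) = √(2 × 59,800 × 310 / 7.02) = 2298.147.
√((H+B)/B) = √((7.02+81.3)/81.3) = 1.0423.
Q* ≈ 2395.312.
S* = Q* · H/(H+B) = 2395.312 × 7.02/88.32 ≈ 190.388.

S* ≈ 190 tires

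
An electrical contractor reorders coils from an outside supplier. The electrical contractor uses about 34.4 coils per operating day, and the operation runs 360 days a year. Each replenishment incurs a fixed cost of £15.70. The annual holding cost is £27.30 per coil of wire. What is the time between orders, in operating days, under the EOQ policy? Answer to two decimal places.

Annual demand D = 34.4 × 360 = 12,384.
EOQ = √(2DS/H) = √(2 × 12,384 × 15.7 / 27.3) ≈ 119.35.
Cycle time = Q*/D × 360 = 119.35 / 12,384 × 360 ≈ 3.469 days.

T ≈ 3.47 days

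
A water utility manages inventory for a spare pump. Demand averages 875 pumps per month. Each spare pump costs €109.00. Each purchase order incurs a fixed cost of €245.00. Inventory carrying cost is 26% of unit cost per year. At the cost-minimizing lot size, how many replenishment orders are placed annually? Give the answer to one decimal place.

N ≈ 24.6 orders per year

Annual demand D = 875 × 12 = 10,500.
Holding cost H = 0.26 × €109.00 = €28.3400 per unit per year.
EOQ = √(2DS/H) = √(2 × 10,500 × 245 / 28.34) ≈ 426.08.
Orders per year = D / Q* = 10,500 / 426.08 ≈ 24.643.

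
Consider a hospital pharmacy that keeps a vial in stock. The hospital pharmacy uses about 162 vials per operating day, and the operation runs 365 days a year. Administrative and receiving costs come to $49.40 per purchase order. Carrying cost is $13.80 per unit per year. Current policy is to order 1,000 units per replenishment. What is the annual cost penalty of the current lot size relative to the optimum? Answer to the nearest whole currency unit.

Annual demand D = 162 × 365 = 59,130.
EOQ = √(2DS/H) = √(2 × 59,130 × 49.4 / 13.8) ≈ 650.64.
Cost at Q* = (D/Q*)S + (Q*/2)H = √(2DSH) ≈ $8,978.88.
Cost at Q = 1,000: (59,130/1,000)×49.4 + (1,000/2)×13.8 = $2,921.02 + $6,900.00 = $9,821.02.
Excess = $9,821.02 − $8,978.88 = $842.15.

Extra cost ≈ $842 per year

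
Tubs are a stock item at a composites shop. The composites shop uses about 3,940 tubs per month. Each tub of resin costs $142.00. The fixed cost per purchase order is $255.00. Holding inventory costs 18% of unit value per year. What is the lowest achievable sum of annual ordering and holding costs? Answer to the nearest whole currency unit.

TC* ≈ $24,826

Annual demand D = 3,940 × 12 = 47,280.
Holding cost H = 0.18 × $142.00 = $25.5600 per unit per year.
EOQ = √(2DS/H) = √(2 × 47,280 × 255 / 25.56) ≈ 971.28.
At Q*, ordering cost (D/Q*)S equals holding cost (Q*/2)H, each = √(DSH/2).
Minimum total = √(2DSH) = √(2 × 47,280 × 255 × 25.56) ≈ 24825.857.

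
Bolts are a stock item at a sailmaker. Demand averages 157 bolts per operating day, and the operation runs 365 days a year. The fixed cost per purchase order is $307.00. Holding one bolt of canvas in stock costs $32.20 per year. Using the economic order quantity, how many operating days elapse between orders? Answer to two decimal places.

Annual demand D = 157 × 365 = 57,305.
Q* = √(2DS/H) = √(2 × 57,305 × 307 / 32.2) ≈ 1045.33.
Cycle time = Q*/D × 365 = 1045.33 / 57,305 × 365 ≈ 6.658 days.

T ≈ 6.66 days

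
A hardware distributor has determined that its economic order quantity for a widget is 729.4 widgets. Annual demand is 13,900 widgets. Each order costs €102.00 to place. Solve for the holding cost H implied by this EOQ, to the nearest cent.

H ≈ €5.33

Squaring Q* = √(2DS/H) gives Q*² = 2DS/H.
From Q* = √(2DS/H): H = 2DS / Q*² = 2 × 13,900 × 102 / 729.4² = 5.3298.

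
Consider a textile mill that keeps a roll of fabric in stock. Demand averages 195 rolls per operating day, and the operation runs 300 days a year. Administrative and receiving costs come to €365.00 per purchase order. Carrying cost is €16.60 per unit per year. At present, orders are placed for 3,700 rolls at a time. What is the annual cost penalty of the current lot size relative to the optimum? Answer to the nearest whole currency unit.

Annual demand D = 195 × 300 = 58,500.
EOQ = √(2DS/H) = √(2 × 58,500 × 365 / 16.6) ≈ 1603.93.
Cost at Q* = (D/Q*)S + (Q*/2)H = √(2DSH) ≈ €26,625.23.
Cost at Q = 3,700: (58,500/3,700)×365 + (3,700/2)×16.6 = €5,770.95 + €30,710.00 = €36,480.95.
Excess = €36,480.95 − €26,625.23 = €9,855.71.

Extra cost ≈ €9,856 per year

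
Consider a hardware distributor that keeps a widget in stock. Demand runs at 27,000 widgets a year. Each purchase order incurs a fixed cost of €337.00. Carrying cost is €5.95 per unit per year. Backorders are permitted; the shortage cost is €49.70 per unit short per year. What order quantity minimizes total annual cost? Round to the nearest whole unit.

Q* ≈ 1,851 widgets

With planned backorders, Q* = √(2DS/H) · √((H+B)/B).
√(2DS/H) = √(2 × 27,000 × 337 / 5.95) = 1748.853.
√((H+B)/B) = √((5.95+49.7)/49.7) = 1.0582.
Q* ≈ 1850.579.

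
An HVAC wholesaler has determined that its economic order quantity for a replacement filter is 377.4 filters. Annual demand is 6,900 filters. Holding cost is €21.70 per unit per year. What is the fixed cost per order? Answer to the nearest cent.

The basic EOQ model gives Q* = √(2DS/H); rearrange for the unknown.
From Q* = √(2DS/H): S = Q*²H / (2D) = 377.4² × 21.7 / (2 × 6,900) = 223.9672.

S ≈ €223.97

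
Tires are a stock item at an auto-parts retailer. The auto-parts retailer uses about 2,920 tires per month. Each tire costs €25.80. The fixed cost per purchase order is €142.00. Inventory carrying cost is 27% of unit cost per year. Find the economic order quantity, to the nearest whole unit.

Q* ≈ 1,195 tires

Annual demand D = 2,920 × 12 = 35,040.
Holding cost H = 0.27 × €25.80 = €6.9660 per unit per year.
EOQ = √(2DS / H) = √(2 × 35,040 × 142 / 6.966).
= √(9,951,360 / 6.966) = √1,428,561.5848 ≈ 1195.224.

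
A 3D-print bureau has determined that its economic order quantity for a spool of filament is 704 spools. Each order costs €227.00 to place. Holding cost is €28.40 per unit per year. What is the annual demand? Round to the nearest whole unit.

The basic EOQ model gives Q* = √(2DS/H); rearrange for the unknown.
From Q* = √(2DS/H): D = Q*²H / (2S) = 704² × 28.4 / (2 × 227) = 31003.292.

D ≈ 31,003 spools per year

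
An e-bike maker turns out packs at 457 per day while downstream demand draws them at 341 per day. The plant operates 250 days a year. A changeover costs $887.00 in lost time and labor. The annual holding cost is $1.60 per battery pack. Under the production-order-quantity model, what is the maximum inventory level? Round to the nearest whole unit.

Annual demand D = 341 × 250 = 85,250.
Production build-up factor (1 − d/p) = 1 − 341/457 = 0.2538.
Q* = √(2DS / (H(1 − d/p))) = √(2 × 85,250 × 887 / (1.6 × 0.2538)).
= √(151,233,500 / 0.4061) ≈ 19297.147.
Maximum inventory = Q*(1 − d/p) = 19297.147 × 0.2538 ≈ 4898.182.

I_max ≈ 4,898 packs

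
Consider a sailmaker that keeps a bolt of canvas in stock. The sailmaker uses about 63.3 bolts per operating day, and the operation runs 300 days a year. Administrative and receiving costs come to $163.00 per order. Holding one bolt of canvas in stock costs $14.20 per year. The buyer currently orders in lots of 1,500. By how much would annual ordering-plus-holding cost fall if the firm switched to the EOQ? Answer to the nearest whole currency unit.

Extra cost ≈ $3,338 per year

Annual demand D = 63.3 × 300 = 18,990.
EOQ = √(2DS/H) = √(2 × 18,990 × 163 / 14.2) ≈ 660.28.
Cost at Q* = (D/Q*)S + (Q*/2)H = √(2DSH) ≈ $9,375.95.
Cost at Q = 1,500: (18,990/1,500)×163 + (1,500/2)×14.2 = $2,063.58 + $10,650.00 = $12,713.58.
Excess = $12,713.58 − $9,375.95 = $3,337.63.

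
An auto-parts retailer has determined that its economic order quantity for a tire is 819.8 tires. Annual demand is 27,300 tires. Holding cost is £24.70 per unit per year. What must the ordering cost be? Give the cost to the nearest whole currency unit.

Squaring Q* = √(2DS/H) gives Q*² = 2DS/H.
From Q* = √(2DS/H): S = Q*²H / (2D) = 819.8² × 24.7 / (2 × 27,300) = 304.0326.

S ≈ £304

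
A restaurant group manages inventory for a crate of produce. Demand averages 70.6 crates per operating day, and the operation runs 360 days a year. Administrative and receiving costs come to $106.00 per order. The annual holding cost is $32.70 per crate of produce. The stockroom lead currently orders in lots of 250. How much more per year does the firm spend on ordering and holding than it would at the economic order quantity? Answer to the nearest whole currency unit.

Extra cost ≈ $1,590 per year

Annual demand D = 70.6 × 360 = 25,416.
EOQ = √(2DS/H) = √(2 × 25,416 × 106 / 32.7) ≈ 405.93.
Cost at Q* = (D/Q*)S + (Q*/2)H = √(2DSH) ≈ $13,273.80.
Cost at Q = 250: (25,416/250)×106 + (250/2)×32.7 = $10,776.38 + $4,087.50 = $14,863.88.
Excess = $14,863.88 − $13,273.80 = $1,590.08.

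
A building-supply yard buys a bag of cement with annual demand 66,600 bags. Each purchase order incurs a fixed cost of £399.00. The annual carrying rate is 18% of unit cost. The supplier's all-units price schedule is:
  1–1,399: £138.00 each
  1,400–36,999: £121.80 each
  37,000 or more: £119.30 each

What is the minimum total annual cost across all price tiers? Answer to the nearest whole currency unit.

TC* ≈ £8,146,015

Holding cost per unit per year at price C is H = 0.18·C.
Candidates are each tier's EOQ (if it falls in that tier) and each price-break quantity.
Tier 1 (£138.00): EOQ = 1462.7 exceeds tier's upper bound 1399, so this tier is dominated.
EOQ at £121.80 = 1557.0 (feasible in tier 2): TC = 66,600×£121.80 + (66,600/1557.0)×399 + (1557.0/2)×0.18×£121.80 = £8,146,014.89.
EOQ at £119.30 = 1573.2 < 37000, so use break Q=37000: TC = 66,600×£119.30 + (66,600/37000.0)×399 + (37000.0/2)×0.18×£119.30 = £8,343,367.20.
Lowest total cost among the candidates is at Q = 1557.0.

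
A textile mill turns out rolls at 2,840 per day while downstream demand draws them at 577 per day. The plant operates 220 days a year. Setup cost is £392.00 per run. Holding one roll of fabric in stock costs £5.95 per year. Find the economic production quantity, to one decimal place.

Q* ≈ 4,581.6 rolls

Annual demand D = 577 × 220 = 126,940.
Production build-up factor (1 − d/p) = 1 − 577/2,840 = 0.7968.
Q* = √(2DS / (H(1 − d/p))) = √(2 × 126,940 × 392 / (5.95 × 0.7968)).
= √(99,520,960 / 4.7411) ≈ 4581.584.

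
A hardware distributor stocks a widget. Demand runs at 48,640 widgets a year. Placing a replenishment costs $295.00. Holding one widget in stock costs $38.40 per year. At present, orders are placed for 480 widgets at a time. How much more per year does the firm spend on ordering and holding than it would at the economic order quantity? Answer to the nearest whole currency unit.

EOQ = √(2DS/H) = √(2 × 48,640 × 295 / 38.4) ≈ 864.48.
Cost at Q* = (D/Q*)S + (Q*/2)H = √(2DSH) ≈ $33,196.20.
Cost at Q = 480: (48,640/480)×295 + (480/2)×38.4 = $29,893.33 + $9,216.00 = $39,109.33.
Excess = $39,109.33 − $33,196.20 = $5,913.13.

Extra cost ≈ $5,913 per year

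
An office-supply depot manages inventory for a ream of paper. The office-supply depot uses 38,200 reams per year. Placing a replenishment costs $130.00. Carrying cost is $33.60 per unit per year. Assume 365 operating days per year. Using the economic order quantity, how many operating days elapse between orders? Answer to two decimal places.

EOQ = √(2DS/H) = √(2 × 38,200 × 130 / 33.6) ≈ 543.69.
Cycle time = Q*/D × 365 = 543.69 / 38,200 × 365 ≈ 5.195 days.

T ≈ 5.19 days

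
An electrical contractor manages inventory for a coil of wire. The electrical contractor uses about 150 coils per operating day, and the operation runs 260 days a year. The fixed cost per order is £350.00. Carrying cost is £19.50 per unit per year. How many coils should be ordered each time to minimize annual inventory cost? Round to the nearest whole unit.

Q* ≈ 1,183 coils

Annual demand D = 150 × 260 = 39,000.
EOQ = √(2DS / H) = √(2 × 39,000 × 350 / 19.5).
= √(27,300,000 / 19.5) = √1,400,000 ≈ 1183.216.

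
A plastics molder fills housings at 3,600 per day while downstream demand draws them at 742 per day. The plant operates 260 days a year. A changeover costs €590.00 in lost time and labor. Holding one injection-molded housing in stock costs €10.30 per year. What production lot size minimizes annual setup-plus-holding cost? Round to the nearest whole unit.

Q* ≈ 5,276 housings

Annual demand D = 742 × 260 = 192,920.
Production build-up factor (1 − d/p) = 1 − 742/3,600 = 0.7939.
Q* = √(2DS / (H(1 − d/p))) = √(2 × 192,920 × 590 / (10.3 × 0.7939)).
= √(227,645,600 / 8.1771) ≈ 5276.320.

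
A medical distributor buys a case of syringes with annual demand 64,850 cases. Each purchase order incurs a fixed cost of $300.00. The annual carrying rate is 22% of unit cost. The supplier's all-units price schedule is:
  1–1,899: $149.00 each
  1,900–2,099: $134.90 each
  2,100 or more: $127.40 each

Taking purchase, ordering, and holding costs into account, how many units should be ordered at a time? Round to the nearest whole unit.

Holding cost per unit per year at price C is H = 0.22·C.
Evaluate total cost at each tier's feasible EOQ or, if the EOQ is below the tier, at the tier's minimum quantity.
EOQ at $149.00 = 1089.5 (feasible in tier 1): TC = 64,850×$149.00 + (64,850/1089.5)×300 + (1089.5/2)×0.22×$149.00 = $9,698,363.72.
EOQ at $134.90 = 1145.0 < 1900, so use break Q=1900: TC = 64,850×$134.90 + (64,850/1900.0)×300 + (1900.0/2)×0.22×$134.90 = $8,786,698.57.
EOQ at $127.40 = 1178.2 < 2100, so use break Q=2100: TC = 64,850×$127.40 + (64,850/2100.0)×300 + (2100.0/2)×0.22×$127.40 = $8,300,583.69.
Lowest total cost is $8,300,583.69 at Q = 2100.0.

Q* ≈ 2,100 cases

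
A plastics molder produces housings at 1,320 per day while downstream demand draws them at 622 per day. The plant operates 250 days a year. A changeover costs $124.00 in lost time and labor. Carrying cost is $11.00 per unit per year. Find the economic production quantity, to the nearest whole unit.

Annual demand D = 622 × 250 = 155,500.
Production build-up factor (1 − d/p) = 1 − 622/1,320 = 0.5288.
Q* = √(2DS / (H(1 − d/p))) = √(2 × 155,500 × 124 / (11 × 0.5288)).
= √(38,564,000 / 5.8167) ≈ 2574.862.

Q* ≈ 2,575 housings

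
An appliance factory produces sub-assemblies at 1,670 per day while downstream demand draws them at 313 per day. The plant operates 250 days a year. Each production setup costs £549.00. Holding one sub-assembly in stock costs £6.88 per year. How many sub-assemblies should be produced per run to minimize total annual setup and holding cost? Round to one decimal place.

Q* ≈ 3,920.3 sub-assemblies

Annual demand D = 313 × 250 = 78,250.
Production build-up factor (1 − d/p) = 1 − 313/1,670 = 0.8126.
Q* = √(2DS / (H(1 − d/p))) = √(2 × 78,250 × 549 / (6.88 × 0.8126)).
= √(85,918,500 / 5.5905) ≈ 3920.283.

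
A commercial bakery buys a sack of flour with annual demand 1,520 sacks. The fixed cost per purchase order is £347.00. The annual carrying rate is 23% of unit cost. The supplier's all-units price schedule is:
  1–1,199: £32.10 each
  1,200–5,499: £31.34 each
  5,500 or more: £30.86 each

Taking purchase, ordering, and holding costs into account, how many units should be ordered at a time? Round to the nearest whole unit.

Q* ≈ 378 sacks

Holding cost per unit per year at price C is H = 0.23·C.
Candidates are each tier's EOQ (if it falls in that tier) and each price-break quantity.
EOQ at £32.10 = 378.0 (feasible in tier 1): TC = 1,520×£32.10 + (1,520/378.0)×347 + (378.0/2)×0.23×£32.10 = £51,582.73.
EOQ at £31.34 = 382.5 < 1200, so use break Q=1200: TC = 1,520×£31.34 + (1,520/1200.0)×347 + (1200.0/2)×0.23×£31.34 = £52,401.25.
EOQ at £30.86 = 385.5 < 5500, so use break Q=5500: TC = 1,520×£30.86 + (1,520/5500.0)×347 + (5500.0/2)×0.23×£30.86 = £66,522.05.
Lowest total cost is £51,582.73 at Q = 378.0.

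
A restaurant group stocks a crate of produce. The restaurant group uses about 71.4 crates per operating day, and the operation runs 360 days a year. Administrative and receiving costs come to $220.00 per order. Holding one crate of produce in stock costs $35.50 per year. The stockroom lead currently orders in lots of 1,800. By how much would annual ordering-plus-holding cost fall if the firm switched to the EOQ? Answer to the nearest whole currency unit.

Extra cost ≈ $15,054 per year

Annual demand D = 71.4 × 360 = 25,704.
EOQ = √(2DS/H) = √(2 × 25,704 × 220 / 35.5) ≈ 564.43.
Cost at Q* = (D/Q*)S + (Q*/2)H = √(2DSH) ≈ $20,037.38.
Cost at Q = 1,800: (25,704/1,800)×220 + (1,800/2)×35.5 = $3,141.60 + $31,950.00 = $35,091.60.
Excess = $35,091.60 − $20,037.38 = $15,054.22.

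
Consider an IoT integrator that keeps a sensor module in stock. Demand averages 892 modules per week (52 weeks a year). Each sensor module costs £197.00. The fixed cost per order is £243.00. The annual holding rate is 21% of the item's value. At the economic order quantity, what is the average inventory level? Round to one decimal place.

Average inventory ≈ 369.1 modules

Annual demand D = 892 × 52 = 46,384.
Holding cost H = 0.21 × £197.00 = £41.3700 per unit per year.
Q* = √(2DS/H) = √(2 × 46,384 × 243 / 41.37) ≈ 738.18.
Average inventory = Q*/2 ≈ 738.18 / 2 = 369.088.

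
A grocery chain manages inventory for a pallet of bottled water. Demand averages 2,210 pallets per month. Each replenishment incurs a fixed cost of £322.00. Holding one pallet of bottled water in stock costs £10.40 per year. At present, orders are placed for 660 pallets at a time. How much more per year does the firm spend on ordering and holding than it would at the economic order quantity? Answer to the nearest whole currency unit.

Extra cost ≈ £3,043 per year

Annual demand D = 2,210 × 12 = 26,520.
EOQ = √(2DS/H) = √(2 × 26,520 × 322 / 10.4) ≈ 1281.48.
Cost at Q* = (D/Q*)S + (Q*/2)H = √(2DSH) ≈ £13,327.43.
Cost at Q = 660: (26,520/660)×322 + (660/2)×10.4 = £12,938.55 + £3,432.00 = £16,370.55.
Excess = £16,370.55 − £13,327.43 = £3,043.12.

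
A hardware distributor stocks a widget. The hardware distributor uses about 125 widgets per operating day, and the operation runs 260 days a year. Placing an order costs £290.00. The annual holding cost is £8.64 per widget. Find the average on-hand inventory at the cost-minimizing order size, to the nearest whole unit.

Average inventory ≈ 739 widgets

Annual demand D = 125 × 260 = 32,500.
The optimal lot size = √(2DS/H) = √(2 × 32,500 × 290 / 8.64) ≈ 1477.06.
Average inventory = Q*/2 ≈ 1477.06 / 2 = 738.531.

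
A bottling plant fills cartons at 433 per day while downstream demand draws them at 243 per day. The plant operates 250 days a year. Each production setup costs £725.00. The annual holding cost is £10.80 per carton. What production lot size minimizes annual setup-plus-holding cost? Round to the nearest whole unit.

Q* ≈ 4,311 cartons

Annual demand D = 243 × 250 = 60,750.
Production build-up factor (1 − d/p) = 1 − 243/433 = 0.4388.
Q* = √(2DS / (H(1 − d/p))) = √(2 × 60,750 × 725 / (10.8 × 0.4388)).
= √(88,087,500 / 4.739) ≈ 4311.341.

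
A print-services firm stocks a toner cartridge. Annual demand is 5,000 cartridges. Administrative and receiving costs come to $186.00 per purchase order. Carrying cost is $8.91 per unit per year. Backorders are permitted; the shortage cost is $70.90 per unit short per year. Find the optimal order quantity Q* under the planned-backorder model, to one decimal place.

Q* ≈ 484.8 cartridges

With planned backorders, Q* = √(2DS/H) · √((H+B)/B).
√(2DS/H) = √(2 × 5,000 × 186 / 8.91) = 456.896.
√((H+B)/B) = √((8.91+70.9)/70.9) = 1.0610.
Q* ≈ 484.756.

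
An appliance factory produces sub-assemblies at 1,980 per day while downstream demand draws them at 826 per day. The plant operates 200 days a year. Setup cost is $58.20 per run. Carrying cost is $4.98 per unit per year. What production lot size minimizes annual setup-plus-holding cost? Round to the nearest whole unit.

Annual demand D = 826 × 200 = 165,200.
Production build-up factor (1 − d/p) = 1 − 826/1,980 = 0.5828.
Q* = √(2DS / (H(1 − d/p))) = √(2 × 165,200 × 58.2 / (4.98 × 0.5828)).
= √(19,229,280 / 2.9025) ≈ 2573.929.

Q* ≈ 2,574 sub-assemblies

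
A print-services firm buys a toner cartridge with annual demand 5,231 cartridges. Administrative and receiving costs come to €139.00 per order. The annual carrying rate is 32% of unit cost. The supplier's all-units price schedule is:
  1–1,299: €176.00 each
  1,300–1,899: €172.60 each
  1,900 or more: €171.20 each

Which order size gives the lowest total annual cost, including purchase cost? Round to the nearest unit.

Q* ≈ 161 cartridges

Holding cost per unit per year at price C is H = 0.32·C.
Evaluate total cost at each tier's feasible EOQ or, if the EOQ is below the tier, at the tier's minimum quantity.
EOQ at €176.00 = 160.7 (feasible in tier 1): TC = 5,231×€176.00 + (5,231/160.7)×139 + (160.7/2)×0.32×€176.00 = €929,705.95.
EOQ at €172.60 = 162.3 < 1300, so use break Q=1300: TC = 5,231×€172.60 + (5,231/1300.0)×139 + (1300.0/2)×0.32×€172.60 = €939,330.71.
EOQ at €171.20 = 162.9 < 1900, so use break Q=1900: TC = 5,231×€171.20 + (5,231/1900.0)×139 + (1900.0/2)×0.32×€171.20 = €947,974.69.
Lowest total cost is €929,705.95 at Q = 160.7.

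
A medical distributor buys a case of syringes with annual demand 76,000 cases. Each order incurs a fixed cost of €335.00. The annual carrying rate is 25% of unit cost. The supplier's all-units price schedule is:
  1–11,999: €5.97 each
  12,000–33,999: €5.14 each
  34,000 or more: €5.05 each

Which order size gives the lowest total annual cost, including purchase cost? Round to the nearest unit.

Holding cost per unit per year at price C is H = 0.25·C.
Evaluate total cost at each tier's feasible EOQ or, if the EOQ is below the tier, at the tier's minimum quantity.
EOQ at €5.97 = 5841.0 (feasible in tier 1): TC = 76,000×€5.97 + (76,000/5841.0)×335 + (5841.0/2)×0.25×€5.97 = €462,437.69.
EOQ at €5.14 = 6295.0 < 12000, so use break Q=12000: TC = 76,000×€5.14 + (76,000/12000.0)×335 + (12000.0/2)×0.25×€5.14 = €400,471.67.
EOQ at €5.05 = 6350.8 < 34000, so use break Q=34000: TC = 76,000×€5.05 + (76,000/34000.0)×335 + (34000.0/2)×0.25×€5.05 = €406,011.32.
Lowest total cost is €400,471.67 at Q = 12000.0.

Q* ≈ 12,000 cases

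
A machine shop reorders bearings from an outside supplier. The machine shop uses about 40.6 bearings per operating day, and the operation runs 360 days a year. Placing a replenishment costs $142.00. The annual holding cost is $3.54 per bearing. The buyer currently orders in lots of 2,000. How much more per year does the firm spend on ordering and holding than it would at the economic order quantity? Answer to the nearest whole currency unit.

Annual demand D = 40.6 × 360 = 14,616.
EOQ = √(2DS/H) = √(2 × 14,616 × 142 / 3.54) ≈ 1082.86.
Cost at Q* = (D/Q*)S + (Q*/2)H = √(2DSH) ≈ $3,833.32.
Cost at Q = 2,000: (14,616/2,000)×142 + (2,000/2)×3.54 = $1,037.74 + $3,540.00 = $4,577.74.
Excess = $4,577.74 − $3,833.32 = $744.42.

Extra cost ≈ $744 per year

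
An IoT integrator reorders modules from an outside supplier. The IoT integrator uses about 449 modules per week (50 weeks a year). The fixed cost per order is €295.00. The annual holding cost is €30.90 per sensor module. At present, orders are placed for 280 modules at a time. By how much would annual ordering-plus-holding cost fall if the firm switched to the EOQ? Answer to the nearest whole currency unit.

Extra cost ≈ €7,748 per year

Annual demand D = 449 × 50 = 22,450.
EOQ = √(2DS/H) = √(2 × 22,450 × 295 / 30.9) ≈ 654.72.
Cost at Q* = (D/Q*)S + (Q*/2)H = √(2DSH) ≈ €20,230.82.
Cost at Q = 280: (22,450/280)×295 + (280/2)×30.9 = €23,652.68 + €4,326.00 = €27,978.68.
Excess = €27,978.68 − €20,230.82 = €7,747.86.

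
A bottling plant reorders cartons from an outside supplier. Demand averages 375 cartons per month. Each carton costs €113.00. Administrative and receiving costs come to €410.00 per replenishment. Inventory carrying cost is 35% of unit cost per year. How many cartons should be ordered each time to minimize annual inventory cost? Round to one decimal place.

Annual demand D = 375 × 12 = 4,500.
Holding cost H = 0.35 × €113.00 = €39.5500 per unit per year.
EOQ = √(2DS / H) = √(2 × 4,500 × 410 / 39.55).
= √(3,690,000 / 39.55) = √93,299.6207 ≈ 305.450.

Q* ≈ 305.4 cartons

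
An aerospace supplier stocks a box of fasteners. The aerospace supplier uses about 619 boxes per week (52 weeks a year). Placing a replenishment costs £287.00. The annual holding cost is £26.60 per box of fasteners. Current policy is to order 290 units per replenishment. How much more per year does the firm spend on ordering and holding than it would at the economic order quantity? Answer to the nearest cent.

Annual demand D = 619 × 52 = 32,188.
EOQ = √(2DS/H) = √(2 × 32,188 × 287 / 26.6) ≈ 833.42.
Cost at Q* = (D/Q*)S + (Q*/2)H = √(2DSH) ≈ £22,168.88.
Cost at Q = 290: (32,188/290)×287 + (290/2)×26.6 = £31,855.02 + £3,857.00 = £35,712.02.
Excess = £35,712.02 − £22,168.88 = £13,543.14.

Extra cost ≈ £13,543.14 per year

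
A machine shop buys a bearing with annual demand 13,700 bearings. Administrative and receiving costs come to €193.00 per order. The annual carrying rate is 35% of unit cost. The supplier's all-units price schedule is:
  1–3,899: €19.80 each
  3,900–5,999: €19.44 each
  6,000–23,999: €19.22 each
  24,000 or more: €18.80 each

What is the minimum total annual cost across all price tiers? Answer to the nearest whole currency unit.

TC* ≈ €277,314

Holding cost per unit per year at price C is H = 0.35·C.
Evaluate total cost at each tier's feasible EOQ or, if the EOQ is below the tier, at the tier's minimum quantity.
EOQ at €19.80 = 873.5 (feasible in tier 1): TC = 13,700×€19.80 + (13,700/873.5)×193 + (873.5/2)×0.35×€19.80 = €277,313.70.
EOQ at €19.44 = 881.6 < 3900, so use break Q=3900: TC = 13,700×€19.44 + (13,700/3900.0)×193 + (3900.0/2)×0.35×€19.44 = €280,273.77.
EOQ at €19.22 = 886.6 < 6000, so use break Q=6000: TC = 13,700×€19.22 + (13,700/6000.0)×193 + (6000.0/2)×0.35×€19.22 = €283,935.68.
EOQ at €18.80 = 896.5 < 24000, so use break Q=24000: TC = 13,700×€18.80 + (13,700/24000.0)×193 + (24000.0/2)×0.35×€18.80 = €336,630.17.
Lowest total cost among the candidates is at Q = 873.5.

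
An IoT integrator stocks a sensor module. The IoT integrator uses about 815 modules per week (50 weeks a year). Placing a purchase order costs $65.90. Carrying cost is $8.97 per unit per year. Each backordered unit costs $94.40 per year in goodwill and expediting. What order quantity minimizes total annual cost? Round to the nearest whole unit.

Annual demand D = 815 × 50 = 40,750.
With planned backorders, Q* = √(2DS/H) · √((H+B)/B).
√(2DS/H) = √(2 × 40,750 × 65.9 / 8.97) = 773.794.
√((H+B)/B) = √((8.97+94.4)/94.4) = 1.0464.
Q* ≈ 809.723.

Q* ≈ 810 modules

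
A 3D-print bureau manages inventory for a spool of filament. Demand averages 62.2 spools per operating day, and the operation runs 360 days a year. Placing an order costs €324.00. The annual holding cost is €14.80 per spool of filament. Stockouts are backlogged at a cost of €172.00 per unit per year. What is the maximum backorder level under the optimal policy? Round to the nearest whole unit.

Annual demand D = 62.2 × 360 = 22,392.
With planned backorders, Q* = √(2DS/H) · √((H+B)/B).
√(2DS/H) = √(2 × 22,392 × 324 / 14.8) = 990.155.
√((H+B)/B) = √((14.8+172)/172) = 1.0421.
Q* ≈ 1031.875.
S* = Q* · H/(H+B) = 1031.875 × 14.8/186.8 ≈ 81.755.

S* ≈ 82 spools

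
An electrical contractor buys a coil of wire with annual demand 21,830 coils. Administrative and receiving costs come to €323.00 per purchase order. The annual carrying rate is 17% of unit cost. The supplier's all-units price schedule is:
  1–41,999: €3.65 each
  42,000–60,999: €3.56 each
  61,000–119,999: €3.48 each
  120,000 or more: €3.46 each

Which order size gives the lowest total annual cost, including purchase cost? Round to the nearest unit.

Q* ≈ 4,767 coils

Holding cost per unit per year at price C is H = 0.17·C.
For each price level, check whether its EOQ is feasible; otherwise the best quantity at that price is the breakpoint.
EOQ at €3.65 = 4767.3 (feasible in tier 1): TC = 21,830×€3.65 + (21,830/4767.3)×323 + (4767.3/2)×0.17×€3.65 = €82,637.61.
EOQ at €3.56 = 4827.2 < 42000, so use break Q=42000: TC = 21,830×€3.56 + (21,830/42000.0)×323 + (42000.0/2)×0.17×€3.56 = €90,591.88.
EOQ at €3.48 = 4882.4 < 61000, so use break Q=61000: TC = 21,830×€3.48 + (21,830/61000.0)×323 + (61000.0/2)×0.17×€3.48 = €94,127.79.
EOQ at €3.46 = 4896.4 < 120000, so use break Q=120000: TC = 21,830×€3.46 + (21,830/120000.0)×323 + (120000.0/2)×0.17×€3.46 = €110,882.56.
Lowest total cost is €82,637.61 at Q = 4767.3.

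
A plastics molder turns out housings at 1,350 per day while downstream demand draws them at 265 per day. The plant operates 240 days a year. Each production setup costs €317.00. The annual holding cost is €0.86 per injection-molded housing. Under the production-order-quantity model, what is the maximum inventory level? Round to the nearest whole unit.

Annual demand D = 265 × 240 = 63,600.
Production build-up factor (1 − d/p) = 1 − 265/1,350 = 0.8037.
Q* = √(2DS / (H(1 − d/p))) = √(2 × 63,600 × 317 / (0.86 × 0.8037)).
= √(40,322,400 / 0.6912) ≈ 7637.935.
Maximum inventory = Q*(1 − d/p) = 7637.935 × 0.8037 ≈ 6138.637.

I_max ≈ 6,139 housings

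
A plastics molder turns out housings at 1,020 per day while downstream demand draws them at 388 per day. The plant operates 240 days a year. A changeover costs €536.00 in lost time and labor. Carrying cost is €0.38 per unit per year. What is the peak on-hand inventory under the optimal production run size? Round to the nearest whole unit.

Annual demand D = 388 × 240 = 93,120.
Production build-up factor (1 − d/p) = 1 − 388/1,020 = 0.6196.
Q* = √(2DS / (H(1 − d/p))) = √(2 × 93,120 × 536 / (0.38 × 0.6196)).
= √(99,824,640 / 0.2355) ≈ 20590.582.
Maximum inventory = Q*(1 − d/p) = 20590.582 × 0.6196 ≈ 12758.086.

I_max ≈ 12,758 housings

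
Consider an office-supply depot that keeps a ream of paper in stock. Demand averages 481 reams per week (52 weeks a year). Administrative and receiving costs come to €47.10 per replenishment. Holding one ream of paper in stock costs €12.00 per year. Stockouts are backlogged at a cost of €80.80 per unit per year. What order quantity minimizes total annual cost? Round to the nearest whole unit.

Q* ≈ 475 reams

Annual demand D = 481 × 52 = 25,012.
With planned backorders, Q* = √(2DS/H) · √((H+B)/B).
√(2DS/H) = √(2 × 25,012 × 47.1 / 12) = 443.107.
√((H+B)/B) = √((12+80.8)/80.8) = 1.0717.
Q* ≈ 474.873.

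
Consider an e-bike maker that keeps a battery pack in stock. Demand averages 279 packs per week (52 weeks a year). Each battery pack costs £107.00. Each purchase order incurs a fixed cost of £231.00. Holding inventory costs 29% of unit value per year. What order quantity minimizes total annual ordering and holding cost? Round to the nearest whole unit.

Annual demand D = 279 × 52 = 14,508.
Holding cost H = 0.29 × £107.00 = £31.0300 per unit per year.
EOQ = √(2DS / H) = √(2 × 14,508 × 231 / 31.03).
= √(6,702,696 / 31.03) = √216,006.961 ≈ 464.765.

Q* ≈ 465 packs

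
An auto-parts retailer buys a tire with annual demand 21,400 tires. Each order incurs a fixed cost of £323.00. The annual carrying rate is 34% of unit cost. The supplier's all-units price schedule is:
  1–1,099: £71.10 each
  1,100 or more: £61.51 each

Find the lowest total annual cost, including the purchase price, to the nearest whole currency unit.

TC* ≈ £1,334,100

Holding cost per unit per year at price C is H = 0.34·C.
Evaluate total cost at each tier's feasible EOQ or, if the EOQ is below the tier, at the tier's minimum quantity.
EOQ at £71.10 = 756.2 (feasible in tier 1): TC = 21,400×£71.10 + (21,400/756.2)×323 + (756.2/2)×0.34×£71.10 = £1,539,820.89.
EOQ at £61.51 = 813.0 < 1100, so use break Q=1100: TC = 21,400×£61.51 + (21,400/1100.0)×323 + (1100.0/2)×0.34×£61.51 = £1,334,100.19.
Lowest total cost among the candidates is at Q = 1100.0.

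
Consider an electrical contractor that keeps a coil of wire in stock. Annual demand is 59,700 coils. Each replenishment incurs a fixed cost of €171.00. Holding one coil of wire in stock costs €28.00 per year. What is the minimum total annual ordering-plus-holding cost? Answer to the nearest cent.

Q* = √(2DS/H) = √(2 × 59,700 × 171 / 28) ≈ 853.93.
At Q*, ordering cost (D/Q*)S equals holding cost (Q*/2)H, each = √(DSH/2).
Minimum total = √(2DSH) = √(2 × 59,700 × 171 × 28) ≈ 23909.981.

TC* ≈ €23,909.98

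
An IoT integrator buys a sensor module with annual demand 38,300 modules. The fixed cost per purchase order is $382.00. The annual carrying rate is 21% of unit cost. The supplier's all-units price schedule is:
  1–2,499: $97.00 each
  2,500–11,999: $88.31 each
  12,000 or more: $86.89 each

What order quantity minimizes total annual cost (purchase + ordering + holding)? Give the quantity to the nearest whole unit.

Holding cost per unit per year at price C is H = 0.21·C.
Candidates are each tier's EOQ (if it falls in that tier) and each price-break quantity.
EOQ at $97.00 = 1198.5 (feasible in tier 1): TC = 38,300×$97.00 + (38,300/1198.5)×382 + (1198.5/2)×0.21×$97.00 = $3,739,514.15.
EOQ at $88.31 = 1256.1 < 2500, so use break Q=2500: TC = 38,300×$88.31 + (38,300/2500.0)×382 + (2500.0/2)×0.21×$88.31 = $3,411,306.62.
EOQ at $86.89 = 1266.3 < 12000, so use break Q=12000: TC = 38,300×$86.89 + (38,300/12000.0)×382 + (12000.0/2)×0.21×$86.89 = $3,438,587.62.
Lowest total cost is $3,411,306.62 at Q = 2500.0.

Q* ≈ 2,500 modules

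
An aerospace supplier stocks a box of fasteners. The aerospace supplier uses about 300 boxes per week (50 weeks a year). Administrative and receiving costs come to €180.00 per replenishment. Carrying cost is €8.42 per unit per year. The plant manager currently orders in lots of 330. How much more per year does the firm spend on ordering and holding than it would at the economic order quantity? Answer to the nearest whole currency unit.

Extra cost ≈ €2,828 per year

Annual demand D = 300 × 50 = 15,000.
EOQ = √(2DS/H) = √(2 × 15,000 × 180 / 8.42) ≈ 800.83.
Cost at Q* = (D/Q*)S + (Q*/2)H = √(2DSH) ≈ €6,743.00.
Cost at Q = 330: (15,000/330)×180 + (330/2)×8.42 = €8,181.82 + €1,389.30 = €9,571.12.
Excess = €9,571.12 − €6,743.00 = €2,828.12.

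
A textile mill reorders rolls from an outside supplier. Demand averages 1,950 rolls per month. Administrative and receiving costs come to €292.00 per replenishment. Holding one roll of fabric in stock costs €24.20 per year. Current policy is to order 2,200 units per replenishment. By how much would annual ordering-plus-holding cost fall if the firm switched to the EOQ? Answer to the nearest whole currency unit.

Annual demand D = 1,950 × 12 = 23,400.
EOQ = √(2DS/H) = √(2 × 23,400 × 292 / 24.2) ≈ 751.46.
Cost at Q* = (D/Q*)S + (Q*/2)H = √(2DSH) ≈ €18,185.37.
Cost at Q = 2,200: (23,400/2,200)×292 + (2,200/2)×24.2 = €3,105.82 + €26,620.00 = €29,725.82.
Excess = €29,725.82 − €18,185.37 = €11,540.45.

Extra cost ≈ €11,540 per year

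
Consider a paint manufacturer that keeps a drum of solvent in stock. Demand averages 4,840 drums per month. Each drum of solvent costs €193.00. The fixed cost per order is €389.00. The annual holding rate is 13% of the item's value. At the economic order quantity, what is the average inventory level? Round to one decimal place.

Annual demand D = 4,840 × 12 = 58,080.
Holding cost H = 0.13 × €193.00 = €25.0900 per unit per year.
EOQ = √(2DS/H) = √(2 × 58,080 × 389 / 25.09) ≈ 1342.00.
Average inventory = Q*/2 ≈ 1342.00 / 2 = 671.000.

Average inventory ≈ 671.0 drums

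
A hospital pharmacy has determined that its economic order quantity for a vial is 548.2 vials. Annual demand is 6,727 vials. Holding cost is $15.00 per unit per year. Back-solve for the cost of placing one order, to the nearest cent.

Squaring Q* = √(2DS/H) gives Q*² = 2DS/H.
From Q* = √(2DS/H): S = Q*²H / (2D) = 548.2² × 15 / (2 × 6,727) = 335.0564.

S ≈ $335.06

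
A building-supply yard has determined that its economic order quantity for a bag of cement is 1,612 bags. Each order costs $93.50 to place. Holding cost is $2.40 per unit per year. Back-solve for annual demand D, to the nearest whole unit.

D ≈ 33,350 bags per year

The basic EOQ model gives Q* = √(2DS/H); rearrange for the unknown.
From Q* = √(2DS/H): D = Q*²H / (2S) = 1,612² × 2.4 / (2 × 93.5) = 33350.297.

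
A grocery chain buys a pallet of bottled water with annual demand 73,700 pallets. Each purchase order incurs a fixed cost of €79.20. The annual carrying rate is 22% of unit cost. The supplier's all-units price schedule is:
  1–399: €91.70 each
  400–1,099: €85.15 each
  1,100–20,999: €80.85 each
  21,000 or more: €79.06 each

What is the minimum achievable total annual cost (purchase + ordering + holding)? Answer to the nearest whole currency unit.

TC* ≈ €5,973,734

Holding cost per unit per year at price C is H = 0.22·C.
Candidates are each tier's EOQ (if it falls in that tier) and each price-break quantity.
Tier 1 (€91.70): EOQ = 760.7 exceeds tier's upper bound 399, so this tier is dominated.
EOQ at €85.15 = 789.4 (feasible in tier 2): TC = 73,700×€85.15 + (73,700/789.4)×79.2 + (789.4/2)×0.22×€85.15 = €6,290,343.19.
EOQ at €80.85 = 810.1 < 1100, so use break Q=1100: TC = 73,700×€80.85 + (73,700/1100.0)×79.2 + (1100.0/2)×0.22×€80.85 = €5,973,734.25.
EOQ at €79.06 = 819.3 < 21000, so use break Q=21000: TC = 73,700×€79.06 + (73,700/21000.0)×79.2 + (21000.0/2)×0.22×€79.06 = €6,009,628.55.
Lowest total cost among the candidates is at Q = 1100.0.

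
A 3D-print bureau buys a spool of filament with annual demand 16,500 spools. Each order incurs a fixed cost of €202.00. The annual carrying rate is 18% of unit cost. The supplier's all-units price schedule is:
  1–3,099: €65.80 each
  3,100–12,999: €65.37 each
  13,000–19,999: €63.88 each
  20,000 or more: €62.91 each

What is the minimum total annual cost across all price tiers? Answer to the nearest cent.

Holding cost per unit per year at price C is H = 0.18·C.
Evaluate total cost at each tier's feasible EOQ or, if the EOQ is below the tier, at the tier's minimum quantity.
EOQ at €65.80 = 750.2 (feasible in tier 1): TC = 16,500×€65.80 + (16,500/750.2)×202 + (750.2/2)×0.18×€65.80 = €1,094,585.50.
EOQ at €65.37 = 752.7 < 3100, so use break Q=3100: TC = 16,500×€65.37 + (16,500/3100.0)×202 + (3100.0/2)×0.18×€65.37 = €1,097,918.39.
EOQ at €63.88 = 761.4 < 13000, so use break Q=13000: TC = 16,500×€63.88 + (16,500/13000.0)×202 + (13000.0/2)×0.18×€63.88 = €1,129,015.98.
EOQ at €62.91 = 767.2 < 20000, so use break Q=20000: TC = 16,500×€62.91 + (16,500/20000.0)×202 + (20000.0/2)×0.18×€62.91 = €1,151,419.65.
Lowest total cost among the candidates is at Q = 750.2.

TC* ≈ €1,094,585.50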